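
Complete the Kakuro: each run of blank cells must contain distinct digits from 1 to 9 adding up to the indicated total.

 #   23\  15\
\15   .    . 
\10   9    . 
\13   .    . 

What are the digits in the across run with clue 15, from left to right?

23 in 3 cells must be {6,8,9}.
R2C2 = 10 − 9 = 1 completes the 10 across.
Nothing is forced directly, so branch on R1C1, whose candidates are 6 or 8. If R1C1 = 8: then R1C2 would have to be in {7} for the 15 across but in {5,6,8,9} for the 15 down — contradiction. So R1C1 = 6.
R1C2 = 15 − 6 = 9 completes the 15 across.
R3C1 = 23 − 15 = 8 completes the 23 down.
R3C2 = 13 − 8 = 5 completes the 13 across.

6 9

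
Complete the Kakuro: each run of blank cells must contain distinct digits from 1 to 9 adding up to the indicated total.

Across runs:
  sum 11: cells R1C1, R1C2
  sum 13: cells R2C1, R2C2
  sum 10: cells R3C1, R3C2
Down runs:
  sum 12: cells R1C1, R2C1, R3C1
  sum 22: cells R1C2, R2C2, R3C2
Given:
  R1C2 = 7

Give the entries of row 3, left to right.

1 9

R1C1 = 11 − 7 = 4 completes the 11 across.
Nothing is forced directly, so branch on R2C2, whose candidates are 6 or 9. If R2C2 = 9: then R2C1 would have to be in {4} for the 13 across but in {1,2,3,5,6,7} for the 12 down — contradiction. So R2C2 = 6.
R2C1 = 13 − 6 = 7 completes the 13 across.
R3C1 = 12 − 11 = 1 completes the 12 down.
R3C2 = 10 − 1 = 9 completes the 10 across.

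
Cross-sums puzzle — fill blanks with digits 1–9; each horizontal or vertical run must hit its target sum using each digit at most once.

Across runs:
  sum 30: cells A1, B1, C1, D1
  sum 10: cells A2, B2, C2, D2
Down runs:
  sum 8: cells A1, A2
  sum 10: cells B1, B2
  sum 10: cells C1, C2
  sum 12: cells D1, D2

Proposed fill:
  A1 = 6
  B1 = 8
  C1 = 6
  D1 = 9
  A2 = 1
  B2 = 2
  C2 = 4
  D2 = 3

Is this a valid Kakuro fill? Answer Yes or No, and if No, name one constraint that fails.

No — the down run A1–A2 sums to 7, not 8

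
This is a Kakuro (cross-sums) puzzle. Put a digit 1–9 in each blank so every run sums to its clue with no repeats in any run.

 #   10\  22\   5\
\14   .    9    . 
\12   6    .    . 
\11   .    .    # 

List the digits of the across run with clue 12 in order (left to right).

R2C2 = 5: the only remaining digit allowed by both the 12 across and the 22 down.
R2C3 = 12 − 11 = 1 completes the 12 across.
Given what's placed, R3C1 must be 3 to fit the 11 across and 10 down.
R3C2 = 11 − 3 = 8 completes the 11 across.
R1C1 = 10 − 9 = 1 completes the 10 down.
R1C3 = 14 − 10 = 4 completes the 14 across.

6 5 1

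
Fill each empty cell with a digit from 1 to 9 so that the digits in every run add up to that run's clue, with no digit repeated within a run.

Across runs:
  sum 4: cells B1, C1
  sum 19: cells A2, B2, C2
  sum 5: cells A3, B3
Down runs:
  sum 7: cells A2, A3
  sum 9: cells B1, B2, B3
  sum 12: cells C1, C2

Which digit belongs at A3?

4 in 2 cells must be {1,3}.
The 4 across and the 12 down share only 3, so C1 = 3.
C2 = 12 − 3 = 9 completes the 12 down.
B1 = 4 − 3 = 1 completes the 4 across.
No cell is forced outright now. B3 can only be 2 or 3 (the digits allowed by both its 5 across and its 9 down). If B3 = 3: then B2 would have to be in {2,3,4,6,7,8} for the 19 across but in {5} for the 9 down — contradiction. So B3 = 2.
B2 = 9 − 3 = 6 completes the 9 down.
A3 = 5 − 2 = 3 completes the 5 across.
A2 = 19 − 15 = 4 completes the 19 across.

3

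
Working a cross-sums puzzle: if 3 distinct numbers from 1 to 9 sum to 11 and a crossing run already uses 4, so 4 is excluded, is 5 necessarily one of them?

No

Counterexample: {1,2,8} sums to 11 under that restriction without using 5.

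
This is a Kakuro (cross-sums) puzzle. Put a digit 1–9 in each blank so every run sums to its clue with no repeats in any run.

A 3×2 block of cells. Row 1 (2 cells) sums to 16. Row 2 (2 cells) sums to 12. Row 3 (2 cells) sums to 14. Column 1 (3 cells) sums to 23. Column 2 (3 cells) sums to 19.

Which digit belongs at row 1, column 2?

16 in 2 cells must be {7,9}; 23 in 3 cells must be {6,8,9}.
The 16 across and the 23 down share only 9, so (1,1) = 9.
(1,2) = 16 − 9 = 7 completes the 16 across.
Given what's placed, (2,1) must be 8 to fit the 12 across and 23 down.
(2,2) = 12 − 8 = 4 completes the 12 across.
(3,1) = 23 − 17 = 6 completes the 23 down.
(3,2) = 14 − 6 = 8 completes the 14 across.

7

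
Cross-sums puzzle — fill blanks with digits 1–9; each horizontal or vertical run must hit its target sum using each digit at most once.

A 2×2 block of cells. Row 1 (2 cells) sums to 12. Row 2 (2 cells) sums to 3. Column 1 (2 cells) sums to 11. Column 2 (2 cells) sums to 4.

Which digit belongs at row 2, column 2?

1

3 in 2 cells must be {1,2}; 4 in 2 cells must be {1,3}.
The 12 across and the 4 down share only 3, so (1,2) = 3.
The 3 across and the 11 down share only 2, so (2,1) = 2.
(2,2) = 3 − 2 = 1 completes the 3 across.
(1,1) = 12 − 3 = 9 completes the 12 across.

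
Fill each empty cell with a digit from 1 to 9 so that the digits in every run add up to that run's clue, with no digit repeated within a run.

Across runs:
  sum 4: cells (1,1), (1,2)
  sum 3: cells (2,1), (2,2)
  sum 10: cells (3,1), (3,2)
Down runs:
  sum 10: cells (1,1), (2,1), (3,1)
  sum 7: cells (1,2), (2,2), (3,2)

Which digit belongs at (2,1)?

4 in 2 cells must be {1,3}; 3 in 2 cells must be {1,2}; 7 in 3 cells must be {1,2,4}.
The 4 across and the 7 down share only 1, so (1,2) = 1.
Given what's placed, (2,2) must be 2 to fit the 3 across and 7 down.
(3,2) = 7 − 3 = 4 completes the 7 down.
(1,1) = 4 − 1 = 3 completes the 4 across.
(2,1) = 3 − 2 = 1 completes the 3 across.
(3,1) = 10 − 4 = 6 completes the 10 across.

1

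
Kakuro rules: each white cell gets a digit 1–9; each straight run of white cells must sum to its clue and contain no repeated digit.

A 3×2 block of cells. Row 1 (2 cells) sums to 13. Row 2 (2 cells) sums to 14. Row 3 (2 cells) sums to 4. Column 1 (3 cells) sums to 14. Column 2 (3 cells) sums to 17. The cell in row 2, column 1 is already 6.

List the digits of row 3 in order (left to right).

1, 3

4 in 2 cells must be {1,3}.
(2,2) = 14 − 6 = 8 completes the 14 across.
Given what's placed, (3,2) must be 3 to fit the 4 across and 17 down.
(1,2) = 17 − 11 = 6 completes the 17 down.
(3,1) = 4 − 3 = 1 completes the 4 across.
(1,1) = 13 − 6 = 7 completes the 13 across.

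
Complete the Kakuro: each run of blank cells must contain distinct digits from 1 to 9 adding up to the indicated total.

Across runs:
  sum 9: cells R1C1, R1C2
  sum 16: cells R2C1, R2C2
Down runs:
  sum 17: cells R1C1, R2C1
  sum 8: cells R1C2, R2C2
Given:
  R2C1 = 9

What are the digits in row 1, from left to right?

8 1

16 in 2 cells must be {7,9}; 17 in 2 cells must be {8,9}.
R1C1 = 17 − 9 = 8 completes the 17 down.
R1C2 = 9 − 8 = 1 completes the 9 across.
R2C2 = 16 − 9 = 7 completes the 16 across.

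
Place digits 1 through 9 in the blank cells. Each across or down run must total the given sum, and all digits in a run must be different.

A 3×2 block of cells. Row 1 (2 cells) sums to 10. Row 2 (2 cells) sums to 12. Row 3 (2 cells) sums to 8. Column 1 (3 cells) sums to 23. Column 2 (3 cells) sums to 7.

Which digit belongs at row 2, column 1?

8

23 in 3 cells must be {6,8,9}; 7 in 3 cells must be {1,2,4}.
The 12 across and the 7 down share only 4, so (2,2) = 4.
The 8 across and the 23 down share only 6, so (3,1) = 6.
(3,2) = 8 − 6 = 2 completes the 8 across.
(1,2) = 7 − 6 = 1 completes the 7 down.
(2,1) = 12 − 4 = 8 completes the 12 across.
(1,1) = 10 − 1 = 9 completes the 10 across.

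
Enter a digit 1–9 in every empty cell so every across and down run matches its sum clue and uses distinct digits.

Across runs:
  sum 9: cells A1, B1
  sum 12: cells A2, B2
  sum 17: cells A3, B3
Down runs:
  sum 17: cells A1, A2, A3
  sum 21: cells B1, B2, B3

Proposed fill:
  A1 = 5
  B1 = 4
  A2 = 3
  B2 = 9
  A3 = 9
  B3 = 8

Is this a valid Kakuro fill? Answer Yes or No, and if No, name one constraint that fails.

Yes

Across: 5+4=9; 3+9=12; 9+8=17. Down: 5+3+9=17; 4+9+8=21. No digit repeats within any run.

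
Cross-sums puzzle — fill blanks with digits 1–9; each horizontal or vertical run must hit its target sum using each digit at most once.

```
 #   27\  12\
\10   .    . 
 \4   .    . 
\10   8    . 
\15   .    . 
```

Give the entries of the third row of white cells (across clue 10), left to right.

8, 2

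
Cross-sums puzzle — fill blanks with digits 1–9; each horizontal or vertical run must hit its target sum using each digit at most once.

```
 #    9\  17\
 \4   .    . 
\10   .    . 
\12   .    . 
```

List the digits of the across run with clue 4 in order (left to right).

4 in 2 cells must be {1,3}.
Nothing is forced directly, so branch on R3C1, whose candidates are 3 or 4 or 5. If R3C1 = 3: that forces R1C1 = 1, R1C2 = 3, after which R2C1 would have to be in {1,2,3,4,6,7,8,9} for the 10 across but in {5} for the 9 down — contradiction. If R3C1 = 4: that forces R1C1 = 3, R1C2 = 1, R2C1 = 2, after which R2C2 would have to be in {8} for the 10 across but in {7,9} for the 17 down — contradiction. So R3C1 = 5.
R3C2 = 12 − 5 = 7 completes the 12 across.
Given what's placed, R1C2 must be 1 to fit the 4 across and 17 down.
R2C2 = 17 − 8 = 9 completes the 17 down.
R1C1 = 4 − 1 = 3 completes the 4 across.
R2C1 = 10 − 9 = 1 completes the 10 across.

3, 1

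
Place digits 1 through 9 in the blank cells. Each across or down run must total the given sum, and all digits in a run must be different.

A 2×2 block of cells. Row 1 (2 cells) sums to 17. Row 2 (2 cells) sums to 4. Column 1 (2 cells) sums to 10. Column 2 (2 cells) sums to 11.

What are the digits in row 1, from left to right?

17 in 2 cells must be {8,9}; 4 in 2 cells must be {1,3}.
The 4 across and the 11 down share only 3, so (2,2) = 3.
(1,2) = 11 − 3 = 8 completes the 11 down.
(2,1) = 4 − 3 = 1 completes the 4 across.
(1,1) = 17 − 8 = 9 completes the 17 across.

9, 8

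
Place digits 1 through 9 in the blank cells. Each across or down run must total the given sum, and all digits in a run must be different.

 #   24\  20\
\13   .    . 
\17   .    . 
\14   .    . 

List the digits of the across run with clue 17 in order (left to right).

17 in 2 cells must be {8,9}; 24 in 3 cells must be {7,8,9}.
Nothing is forced directly, so branch on R2C1, whose candidates are 8 or 9. If R2C1 = 9: that forces R2C2 = 8, R3C1 = 8, after which R3C2 would have to be in {6} for the 14 across but in {3,5,7,9} for the 20 down — contradiction. So R2C1 = 8.
R2C2 = 17 − 8 = 9 completes the 17 across.
Given what's placed, R3C1 must be 9 to fit the 14 across and 24 down.
R3C2 = 14 − 9 = 5 completes the 14 across.
R1C1 = 24 − 17 = 7 completes the 24 down.
R1C2 = 13 − 7 = 6 completes the 13 across.

8, 9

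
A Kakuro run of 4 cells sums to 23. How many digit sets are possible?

4 distinct digits from 1–9 sum between 10 and 30.

9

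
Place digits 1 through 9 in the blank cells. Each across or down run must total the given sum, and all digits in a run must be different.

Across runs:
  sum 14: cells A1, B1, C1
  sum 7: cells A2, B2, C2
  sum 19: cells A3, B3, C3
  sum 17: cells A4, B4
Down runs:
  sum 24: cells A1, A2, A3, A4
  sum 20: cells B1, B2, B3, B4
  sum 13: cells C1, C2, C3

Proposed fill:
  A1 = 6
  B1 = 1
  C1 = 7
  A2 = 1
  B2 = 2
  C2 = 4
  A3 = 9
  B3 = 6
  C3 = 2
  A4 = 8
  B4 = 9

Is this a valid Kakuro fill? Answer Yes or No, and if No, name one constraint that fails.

No — the across run A3–C3 sums to 17, not 19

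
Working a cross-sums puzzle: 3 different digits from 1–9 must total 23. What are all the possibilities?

{6,8,9}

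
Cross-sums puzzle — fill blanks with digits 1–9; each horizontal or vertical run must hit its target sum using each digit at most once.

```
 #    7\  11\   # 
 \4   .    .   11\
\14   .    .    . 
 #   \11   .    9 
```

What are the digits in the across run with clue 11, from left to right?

2 9

4 in 2 cells must be {1,3}.
R2C3 = 11 − 9 = 2 completes the 11 down.
R3C2 = 11 − 9 = 2 completes the 11 across.
Nothing is forced directly, so branch on R1C1, whose candidates are 1 or 3. If R1C1 = 1: that forces R1C2 = 3, after which R2C1 would have to be in {3,4,5,7,8,9} for the 14 across but in {6} for the 7 down — contradiction. So R1C1 = 3.
R1C2 = 4 − 3 = 1 completes the 4 across.
R2C1 = 7 − 3 = 4 completes the 7 down.
R2C2 = 14 − 6 = 8 completes the 14 across.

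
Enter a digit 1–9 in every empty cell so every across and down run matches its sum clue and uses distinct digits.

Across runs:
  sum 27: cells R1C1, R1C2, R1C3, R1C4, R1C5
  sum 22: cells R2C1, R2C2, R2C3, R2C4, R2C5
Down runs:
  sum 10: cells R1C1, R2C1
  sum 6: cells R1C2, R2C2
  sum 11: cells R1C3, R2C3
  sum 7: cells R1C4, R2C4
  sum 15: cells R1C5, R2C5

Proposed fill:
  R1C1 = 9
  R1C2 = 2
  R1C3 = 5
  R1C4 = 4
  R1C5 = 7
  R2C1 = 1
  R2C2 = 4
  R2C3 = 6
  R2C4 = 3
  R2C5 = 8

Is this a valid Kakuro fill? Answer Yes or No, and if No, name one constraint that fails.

Across: 9+2+5+4+7=27; 1+4+6+3+8=22. Down: 9+1=10; 2+4=6; 5+6=11; 4+3=7; 7+8=15. No digit repeats within any run.

Yes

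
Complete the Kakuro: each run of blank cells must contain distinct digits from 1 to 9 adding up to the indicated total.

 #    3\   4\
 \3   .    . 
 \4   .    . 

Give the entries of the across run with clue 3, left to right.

3 in 2 cells must be {1,2}; 4 in 2 cells must be {1,3}.
The 3 across and the 4 down share only 1, so R1C2 = 1.
The 4 across and the 3 down share only 1, so R2C1 = 1.
R2C2 = 4 − 1 = 3 completes the 4 across.
R1C1 = 3 − 1 = 2 completes the 3 across.

2 1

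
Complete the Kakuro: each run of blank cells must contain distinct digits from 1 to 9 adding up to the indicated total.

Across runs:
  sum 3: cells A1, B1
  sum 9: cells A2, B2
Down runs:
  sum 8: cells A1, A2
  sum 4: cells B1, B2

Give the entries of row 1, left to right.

3 in 2 cells must be {1,2}; 4 in 2 cells must be {1,3}.
The 3 across and the 4 down share only 1, so B1 = 1.
B2 = 4 − 1 = 3 completes the 4 down.
A1 = 3 − 1 = 2 completes the 3 across.
A2 = 9 − 3 = 6 completes the 9 across.

2 1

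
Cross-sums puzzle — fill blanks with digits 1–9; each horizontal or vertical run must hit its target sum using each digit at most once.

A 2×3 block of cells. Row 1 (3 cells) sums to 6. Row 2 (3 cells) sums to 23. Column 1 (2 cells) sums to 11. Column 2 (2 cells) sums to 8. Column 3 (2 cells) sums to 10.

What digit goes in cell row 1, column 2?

2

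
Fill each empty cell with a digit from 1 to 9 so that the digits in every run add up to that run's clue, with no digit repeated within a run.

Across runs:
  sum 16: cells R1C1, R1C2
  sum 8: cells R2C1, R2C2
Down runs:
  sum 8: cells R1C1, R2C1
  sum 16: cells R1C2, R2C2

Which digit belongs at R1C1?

16 in 2 cells must be {7,9}.
The 16 across and the 8 down share only 7, so R1C1 = 7.
R1C2 = 16 − 7 = 9 completes the 16 across.
R2C1 = 8 − 7 = 1 completes the 8 down.
R2C2 = 8 − 1 = 7 completes the 8 across.

7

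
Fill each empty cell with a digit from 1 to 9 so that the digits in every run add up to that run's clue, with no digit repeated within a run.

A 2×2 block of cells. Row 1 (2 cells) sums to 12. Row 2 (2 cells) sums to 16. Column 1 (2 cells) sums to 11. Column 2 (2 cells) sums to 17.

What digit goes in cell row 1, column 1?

16 in 2 cells must be {7,9}; 17 in 2 cells must be {8,9}.
The 16 across and the 17 down share only 9, so (2,2) = 9.
(1,2) = 17 − 9 = 8 completes the 17 down.
(2,1) = 16 − 9 = 7 completes the 16 across.
(1,1) = 12 − 8 = 4 completes the 12 across.

4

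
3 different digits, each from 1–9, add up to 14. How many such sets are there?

8

3 distinct digits from 1–9 sum between 6 and 24.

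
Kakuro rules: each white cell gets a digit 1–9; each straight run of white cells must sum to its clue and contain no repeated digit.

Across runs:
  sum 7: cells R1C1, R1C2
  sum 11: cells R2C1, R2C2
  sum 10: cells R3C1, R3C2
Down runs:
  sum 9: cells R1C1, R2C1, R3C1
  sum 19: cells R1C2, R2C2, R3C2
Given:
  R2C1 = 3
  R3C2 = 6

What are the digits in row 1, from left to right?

R2C2 = 11 − 3 = 8 completes the 11 across.
R3C1 = 10 − 6 = 4 completes the 10 across.
R1C1 = 9 − 7 = 2 completes the 9 down.
R1C2 = 7 − 2 = 5 completes the 7 across.

2 5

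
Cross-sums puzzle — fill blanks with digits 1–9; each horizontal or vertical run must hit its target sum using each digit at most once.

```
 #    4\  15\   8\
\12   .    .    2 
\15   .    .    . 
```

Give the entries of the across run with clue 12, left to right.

3, 7, 2

4 in 2 cells must be {1,3}.
R2C3 = 8 − 2 = 6 completes the 8 down.
R2C1 = 1: the only remaining digit allowed by both the 15 across and the 4 down.
R2C2 = 15 − 7 = 8 completes the 15 across.
R1C1 = 4 − 1 = 3 completes the 4 down.
R1C2 = 12 − 5 = 7 completes the 12 across.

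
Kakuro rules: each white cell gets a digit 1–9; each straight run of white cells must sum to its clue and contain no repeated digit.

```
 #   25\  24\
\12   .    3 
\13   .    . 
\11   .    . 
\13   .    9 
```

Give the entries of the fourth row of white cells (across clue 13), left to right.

R1C1 = 12 − 3 = 9 completes the 12 across.
R4C1 = 13 − 9 = 4 completes the 13 across.
No cell is forced outright now. R2C1 can only be 5 or 7 (the digits allowed by both its 13 across and its 25 down). If R2C1 = 7: then R2C2 would have to be in {6} for the 13 across but in {4,5,7,8} for the 24 down — contradiction. So R2C1 = 5.
R2C2 = 13 − 5 = 8 completes the 13 across.
R3C1 = 25 − 18 = 7 completes the 25 down.
R3C2 = 11 − 7 = 4 completes the 11 across.

4, 9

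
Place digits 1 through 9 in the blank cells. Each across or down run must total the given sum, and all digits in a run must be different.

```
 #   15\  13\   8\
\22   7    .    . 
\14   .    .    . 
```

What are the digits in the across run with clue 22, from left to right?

Given what's placed, R1C3 must be 6 to fit the 22 across and 8 down.
R2C1 = 15 − 7 = 8 completes the 15 down.
R2C3 = 8 − 6 = 2 completes the 8 down.
R1C2 = 22 − 13 = 9 completes the 22 across.
R2C2 = 14 − 10 = 4 completes the 14 across.

7, 9, 6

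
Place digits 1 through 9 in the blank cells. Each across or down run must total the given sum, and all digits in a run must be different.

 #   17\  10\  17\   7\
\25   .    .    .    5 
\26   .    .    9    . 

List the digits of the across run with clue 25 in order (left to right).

17 in 2 cells must be {8,9}.
R1C3 = 17 − 9 = 8 completes the 17 down.
Given what's placed, R2C1 must be 8 to fit the 26 across and 17 down.
R2C4 = 7 − 5 = 2 completes the 7 down.
R1C1 = 17 − 8 = 9 completes the 17 down.
R1C2 = 25 − 22 = 3 completes the 25 across.
R2C2 = 26 − 19 = 7 completes the 26 across.

9 3 8 5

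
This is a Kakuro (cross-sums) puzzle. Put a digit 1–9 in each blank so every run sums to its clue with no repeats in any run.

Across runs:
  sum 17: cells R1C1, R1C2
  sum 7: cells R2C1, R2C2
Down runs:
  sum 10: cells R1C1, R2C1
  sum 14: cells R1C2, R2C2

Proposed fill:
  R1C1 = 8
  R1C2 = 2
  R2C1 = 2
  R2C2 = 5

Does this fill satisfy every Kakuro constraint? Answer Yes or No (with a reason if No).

No — the across run R1C1–R1C2 sums to 10, not 17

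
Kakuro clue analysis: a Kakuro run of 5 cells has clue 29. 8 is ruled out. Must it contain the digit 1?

No

Counterexample: {2,5,6,7,9} sums to 29 under that restriction without using 1.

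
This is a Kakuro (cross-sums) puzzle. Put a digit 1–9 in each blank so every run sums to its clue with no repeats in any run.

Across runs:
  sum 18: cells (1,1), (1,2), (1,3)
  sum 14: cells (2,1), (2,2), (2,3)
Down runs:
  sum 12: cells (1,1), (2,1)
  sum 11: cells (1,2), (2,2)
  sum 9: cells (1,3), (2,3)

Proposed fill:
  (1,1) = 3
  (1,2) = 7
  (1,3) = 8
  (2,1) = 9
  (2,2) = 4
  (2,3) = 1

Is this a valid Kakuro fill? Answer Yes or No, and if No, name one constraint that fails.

Across: 3+7+8=18; 9+4+1=14. Down: 3+9=12; 7+4=11; 8+1=9. No digit repeats within any run.

Yes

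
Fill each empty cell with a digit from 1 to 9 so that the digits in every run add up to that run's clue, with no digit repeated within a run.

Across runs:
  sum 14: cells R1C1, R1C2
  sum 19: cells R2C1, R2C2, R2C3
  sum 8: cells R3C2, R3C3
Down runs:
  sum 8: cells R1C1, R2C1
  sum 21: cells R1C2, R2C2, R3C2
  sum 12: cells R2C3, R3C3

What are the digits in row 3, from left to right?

Nothing is forced directly, so branch on R1C1, whose candidates are 5 or 6. If R1C1 = 6: that forces R1C2 = 8, R2C1 = 2, R2C2 = 9, R2C3 = 8, after which R3C2 would have to be in {1,2,3,5,6,7} for the 8 across but in {4} for the 21 down — contradiction. So R1C1 = 5.
R1C2 = 14 − 5 = 9 completes the 14 across.
R2C1 = 8 − 5 = 3 completes the 8 down.
R2C2 = 7: the only remaining digit allowed by both the 19 across and the 21 down.
R2C3 = 19 − 10 = 9 completes the 19 across.
R3C2 = 21 − 16 = 5 completes the 21 down.
R3C3 = 8 − 5 = 3 completes the 8 across.

5, 3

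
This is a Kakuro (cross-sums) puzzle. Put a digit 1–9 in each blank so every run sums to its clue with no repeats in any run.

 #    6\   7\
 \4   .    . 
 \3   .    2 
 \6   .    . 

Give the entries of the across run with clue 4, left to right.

3 1

4 in 2 cells must be {1,3}; 3 in 2 cells must be {1,2}; 6 in 3 cells must be {1,2,3}.
R1C2 = 1: the only remaining digit allowed by both the 4 across and the 7 down.
R2C1 = 3 − 2 = 1 completes the 3 across.
Given what's placed, R3C1 must be 2 to fit the 6 across and 6 down.
R3C2 = 6 − 2 = 4 completes the 6 across.
R1C1 = 4 − 1 = 3 completes the 4 across.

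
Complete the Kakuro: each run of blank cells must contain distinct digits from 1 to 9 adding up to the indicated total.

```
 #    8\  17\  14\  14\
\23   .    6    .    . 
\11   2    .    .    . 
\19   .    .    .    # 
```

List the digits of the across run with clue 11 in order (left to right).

2 3 1 5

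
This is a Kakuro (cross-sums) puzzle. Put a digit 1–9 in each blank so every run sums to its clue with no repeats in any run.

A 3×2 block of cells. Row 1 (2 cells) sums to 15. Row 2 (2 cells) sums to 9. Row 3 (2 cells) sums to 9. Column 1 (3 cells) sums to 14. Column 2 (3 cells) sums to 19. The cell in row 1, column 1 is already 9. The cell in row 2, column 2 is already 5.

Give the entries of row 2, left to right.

4 5

(1,2) = 15 − 9 = 6 completes the 15 across.
(2,1) = 9 − 5 = 4 completes the 9 across.
(3,1) = 14 − 13 = 1 completes the 14 down.
(3,2) = 9 − 1 = 8 completes the 9 across.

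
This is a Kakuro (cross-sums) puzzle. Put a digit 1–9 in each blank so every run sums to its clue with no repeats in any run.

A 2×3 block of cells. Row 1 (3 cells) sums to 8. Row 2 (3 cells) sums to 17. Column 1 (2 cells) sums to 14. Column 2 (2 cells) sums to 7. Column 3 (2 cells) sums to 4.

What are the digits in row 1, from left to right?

4 in 2 cells must be {1,3}.
The 8 across and the 14 down share only 5, so (1,1) = 5.
Given what's placed, (1,3) must be 1 to fit the 8 across and 4 down.
(2,1) = 14 − 5 = 9 completes the 14 down.
(2,3) = 4 − 1 = 3 completes the 4 down.
(1,2) = 8 − 6 = 2 completes the 8 across.
(2,2) = 17 − 12 = 5 completes the 17 across.

5 2 1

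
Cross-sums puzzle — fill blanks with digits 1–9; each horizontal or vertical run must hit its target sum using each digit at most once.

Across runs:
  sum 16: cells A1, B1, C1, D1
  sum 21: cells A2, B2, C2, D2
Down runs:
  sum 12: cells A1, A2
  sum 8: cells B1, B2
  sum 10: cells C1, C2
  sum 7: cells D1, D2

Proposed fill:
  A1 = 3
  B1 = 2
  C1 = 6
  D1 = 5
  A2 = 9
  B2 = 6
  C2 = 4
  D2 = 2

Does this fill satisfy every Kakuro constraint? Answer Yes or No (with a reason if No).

Yes

Across: 3+2+6+5=16; 9+6+4+2=21. Down: 3+9=12; 2+6=8; 6+4=10; 5+2=7. No digit repeats within any run.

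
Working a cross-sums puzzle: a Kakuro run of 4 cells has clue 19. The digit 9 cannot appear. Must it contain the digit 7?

No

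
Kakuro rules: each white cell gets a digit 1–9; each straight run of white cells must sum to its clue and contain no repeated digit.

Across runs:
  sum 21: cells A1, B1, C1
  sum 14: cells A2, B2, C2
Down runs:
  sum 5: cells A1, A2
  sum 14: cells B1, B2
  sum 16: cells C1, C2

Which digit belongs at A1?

16 in 2 cells must be {7,9}.
The 21 across and the 5 down share only 4, so A1 = 4.
Given what's placed, C1 must be 9 to fit the 21 across and 16 down.
A2 = 5 − 4 = 1 completes the 5 down.
C2 = 16 − 9 = 7 completes the 16 down.
B1 = 21 − 13 = 8 completes the 21 across.
B2 = 14 − 8 = 6 completes the 14 across.

4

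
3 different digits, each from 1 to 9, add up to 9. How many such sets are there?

3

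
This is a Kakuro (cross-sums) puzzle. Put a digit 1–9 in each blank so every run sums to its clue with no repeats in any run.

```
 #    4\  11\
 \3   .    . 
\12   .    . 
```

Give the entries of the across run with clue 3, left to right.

1 2

3 in 2 cells must be {1,2}; 4 in 2 cells must be {1,3}.
The 3 across and the 4 down share only 1, so R1C1 = 1.
R1C2 = 3 − 1 = 2 completes the 3 across.
R2C1 = 4 − 1 = 3 completes the 4 down.
R2C2 = 12 − 3 = 9 completes the 12 across.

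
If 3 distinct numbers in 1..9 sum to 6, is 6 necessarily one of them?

No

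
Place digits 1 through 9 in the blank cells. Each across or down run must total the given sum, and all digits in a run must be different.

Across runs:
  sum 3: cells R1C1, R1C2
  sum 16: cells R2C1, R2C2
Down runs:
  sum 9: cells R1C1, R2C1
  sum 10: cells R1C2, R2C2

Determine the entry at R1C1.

2

3 in 2 cells must be {1,2}; 16 in 2 cells must be {7,9}.
The 16 across and the 9 down share only 7, so R2C1 = 7.
R2C2 = 16 − 7 = 9 completes the 16 across.
R1C1 = 9 − 7 = 2 completes the 9 down.
R1C2 = 3 − 2 = 1 completes the 3 across.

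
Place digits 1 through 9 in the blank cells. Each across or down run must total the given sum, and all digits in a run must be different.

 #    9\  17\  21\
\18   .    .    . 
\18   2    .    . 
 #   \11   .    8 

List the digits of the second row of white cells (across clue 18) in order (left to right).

2, 9, 7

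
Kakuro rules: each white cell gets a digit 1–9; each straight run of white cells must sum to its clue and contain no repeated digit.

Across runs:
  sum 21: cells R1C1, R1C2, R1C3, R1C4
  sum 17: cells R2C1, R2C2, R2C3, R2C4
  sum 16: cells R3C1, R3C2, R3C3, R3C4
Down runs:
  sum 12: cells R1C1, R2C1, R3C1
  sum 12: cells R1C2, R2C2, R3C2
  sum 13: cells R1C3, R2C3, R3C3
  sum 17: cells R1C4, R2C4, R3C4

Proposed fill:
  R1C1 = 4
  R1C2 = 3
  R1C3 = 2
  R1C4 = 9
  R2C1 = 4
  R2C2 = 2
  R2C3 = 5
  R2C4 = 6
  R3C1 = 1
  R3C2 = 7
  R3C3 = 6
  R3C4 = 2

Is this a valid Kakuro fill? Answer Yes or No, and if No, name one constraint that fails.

No — the across run R1C1–R1C4 sums to 18, not 21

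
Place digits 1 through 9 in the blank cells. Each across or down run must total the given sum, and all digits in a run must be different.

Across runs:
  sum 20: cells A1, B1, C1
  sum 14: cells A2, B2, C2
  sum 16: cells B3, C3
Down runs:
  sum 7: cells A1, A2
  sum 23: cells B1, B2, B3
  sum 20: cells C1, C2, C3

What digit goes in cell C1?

9

16 in 2 cells must be {7,9}; 23 in 3 cells must be {6,8,9}.
Only 9 fits B3 under both its across sum 16 and down sum 23.
C3 = 16 − 9 = 7 completes the 16 across.
Nothing is forced directly, so branch on B1, whose candidates are 6 or 8. If B1 = 8: that forces B2 = 6, C2 = 5, after which C1 would have to be in {3,5,7,9} for the 20 across but in {8} for the 20 down — contradiction. So B1 = 6.
A1 = 5: the only remaining digit allowed by both the 20 across and the 7 down.
C1 = 20 − 11 = 9 completes the 20 across.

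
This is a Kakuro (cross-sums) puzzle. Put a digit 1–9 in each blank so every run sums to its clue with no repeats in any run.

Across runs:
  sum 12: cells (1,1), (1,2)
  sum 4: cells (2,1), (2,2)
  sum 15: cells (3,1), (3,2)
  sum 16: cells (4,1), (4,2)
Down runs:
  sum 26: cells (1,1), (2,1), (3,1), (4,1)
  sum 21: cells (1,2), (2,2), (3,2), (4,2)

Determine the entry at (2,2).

4 in 2 cells must be {1,3}; 16 in 2 cells must be {7,9}.
Only 3 fits (2,1) under both its across sum 4 and down sum 26.
(2,2) = 4 − 3 = 1 completes the 4 across.

1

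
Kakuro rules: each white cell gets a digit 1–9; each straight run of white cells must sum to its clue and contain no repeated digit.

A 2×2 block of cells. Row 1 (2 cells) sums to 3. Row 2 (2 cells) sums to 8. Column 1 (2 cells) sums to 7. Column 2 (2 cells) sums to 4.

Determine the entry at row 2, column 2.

3 in 2 cells must be {1,2}; 4 in 2 cells must be {1,3}.
The 3 across and the 4 down share only 1, so (1,2) = 1.
(2,2) = 4 − 1 = 3 completes the 4 down.
(1,1) = 3 − 1 = 2 completes the 3 across.
(2,1) = 8 − 3 = 5 completes the 8 across.

3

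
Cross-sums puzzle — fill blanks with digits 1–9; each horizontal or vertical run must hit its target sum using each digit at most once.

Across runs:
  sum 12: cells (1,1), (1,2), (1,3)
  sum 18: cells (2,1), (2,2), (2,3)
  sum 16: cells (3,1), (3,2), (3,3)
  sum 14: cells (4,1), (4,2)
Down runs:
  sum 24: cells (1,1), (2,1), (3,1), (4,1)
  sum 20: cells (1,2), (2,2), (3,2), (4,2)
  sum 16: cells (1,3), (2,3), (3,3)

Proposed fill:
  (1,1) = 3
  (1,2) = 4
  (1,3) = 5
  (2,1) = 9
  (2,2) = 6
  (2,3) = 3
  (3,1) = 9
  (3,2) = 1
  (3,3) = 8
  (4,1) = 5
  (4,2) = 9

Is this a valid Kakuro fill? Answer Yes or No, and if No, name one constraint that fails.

No — the down run (1,1)–(4,1) sums to 26, not 24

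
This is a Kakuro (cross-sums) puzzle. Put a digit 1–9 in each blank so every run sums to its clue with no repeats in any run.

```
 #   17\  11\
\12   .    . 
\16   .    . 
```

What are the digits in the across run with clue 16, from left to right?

9 7

16 in 2 cells must be {7,9}; 17 in 2 cells must be {8,9}.
The 16 across and the 17 down share only 9, so R2C1 = 9.
R2C2 = 16 − 9 = 7 completes the 16 across.
R1C1 = 17 − 9 = 8 completes the 17 down.
R1C2 = 12 − 8 = 4 completes the 12 across.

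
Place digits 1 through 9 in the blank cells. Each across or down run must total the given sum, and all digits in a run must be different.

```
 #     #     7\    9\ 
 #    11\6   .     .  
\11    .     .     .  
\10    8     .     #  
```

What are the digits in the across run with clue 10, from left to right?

8, 2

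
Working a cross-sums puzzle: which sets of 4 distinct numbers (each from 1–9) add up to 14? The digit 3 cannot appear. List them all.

{1,2,4,7}; {1,2,5,6}

4 distinct digits from 1–9 sum between 10 and 30.
Dropping sets that contain 3.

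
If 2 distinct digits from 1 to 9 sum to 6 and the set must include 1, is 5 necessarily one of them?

Yes

The only way to make 6 from 2 distinct digits under that restriction is {1,5}, which contains 5.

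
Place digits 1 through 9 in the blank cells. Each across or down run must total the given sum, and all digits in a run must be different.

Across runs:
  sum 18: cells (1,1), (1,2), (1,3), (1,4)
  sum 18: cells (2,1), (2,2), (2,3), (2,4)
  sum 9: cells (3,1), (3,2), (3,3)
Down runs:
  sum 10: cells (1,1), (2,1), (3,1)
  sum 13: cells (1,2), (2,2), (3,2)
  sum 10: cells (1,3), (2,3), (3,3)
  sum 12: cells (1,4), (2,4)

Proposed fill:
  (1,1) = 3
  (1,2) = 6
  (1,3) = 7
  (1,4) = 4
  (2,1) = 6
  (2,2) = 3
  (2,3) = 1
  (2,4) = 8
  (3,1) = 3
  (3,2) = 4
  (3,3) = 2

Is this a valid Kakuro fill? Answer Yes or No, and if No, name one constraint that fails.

No — the across run (1,1)–(1,4) sums to 20, not 18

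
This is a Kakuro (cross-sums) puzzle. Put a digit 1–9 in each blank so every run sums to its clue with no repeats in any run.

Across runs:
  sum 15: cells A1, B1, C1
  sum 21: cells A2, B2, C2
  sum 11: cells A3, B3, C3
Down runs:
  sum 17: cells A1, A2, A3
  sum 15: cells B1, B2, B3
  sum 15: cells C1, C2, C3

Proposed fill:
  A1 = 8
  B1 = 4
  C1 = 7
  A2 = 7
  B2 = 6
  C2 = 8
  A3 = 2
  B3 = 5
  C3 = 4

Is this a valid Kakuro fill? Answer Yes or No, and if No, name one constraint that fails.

No — the across run A1–C1 sums to 19, not 15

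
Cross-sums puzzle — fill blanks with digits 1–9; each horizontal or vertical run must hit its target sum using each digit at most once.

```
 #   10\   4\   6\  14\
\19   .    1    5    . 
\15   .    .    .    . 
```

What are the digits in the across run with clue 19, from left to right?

4, 1, 5, 9

4 in 2 cells must be {1,3}.
R2C2 = 4 − 1 = 3 completes the 4 down.
R2C3 = 6 − 5 = 1 completes the 6 down.
Nothing is forced directly, so branch on R1C4, whose candidates are 6 or 9. If R1C4 = 6: that forces R1C1 = 7, after which R2C1 would have to be in {2,4,5,6,7,9} for the 15 across but in {3} for the 10 down — contradiction. So R1C4 = 9.
R1C1 = 19 − 15 = 4 completes the 19 across.
R2C1 = 10 − 4 = 6 completes the 10 down.
R2C4 = 15 − 10 = 5 completes the 15 across.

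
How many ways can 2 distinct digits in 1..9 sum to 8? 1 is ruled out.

2

2 distinct digits from 1–9 sum between 3 and 17.
Dropping sets that contain 1.
Enumerating: {2,6}, {3,5}.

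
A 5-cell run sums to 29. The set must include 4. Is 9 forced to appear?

Yes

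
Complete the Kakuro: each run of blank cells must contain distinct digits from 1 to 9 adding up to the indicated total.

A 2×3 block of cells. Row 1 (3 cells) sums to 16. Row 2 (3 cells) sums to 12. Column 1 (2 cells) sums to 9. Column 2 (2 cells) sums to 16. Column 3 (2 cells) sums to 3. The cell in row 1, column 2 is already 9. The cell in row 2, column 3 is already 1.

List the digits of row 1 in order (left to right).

5, 9, 2

16 in 2 cells must be {7,9}; 3 in 2 cells must be {1,2}.
(1,3) = 3 − 1 = 2 completes the 3 down.
(2,2) = 16 − 9 = 7 completes the 16 down.
(1,1) = 16 − 11 = 5 completes the 16 across.
(2,1) = 12 − 8 = 4 completes the 12 across.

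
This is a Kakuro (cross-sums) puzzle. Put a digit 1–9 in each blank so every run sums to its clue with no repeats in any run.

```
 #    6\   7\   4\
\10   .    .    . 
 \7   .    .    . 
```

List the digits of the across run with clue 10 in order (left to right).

2 5 3

7 in 3 cells must be {1,2,4}; 4 in 2 cells must be {1,3}.
The 7 across and the 4 down share only 1, so R2C3 = 1.
R1C3 = 4 − 1 = 3 completes the 4 down.
Nothing is forced directly, so branch on R2C1, whose candidates are 2 or 4. If R2C1 = 2: then R1C1 would have to be in {1,2,5,6} for the 10 across but in {4} for the 6 down — contradiction. So R2C1 = 4.
R1C1 = 6 − 4 = 2 completes the 6 down.
R1C2 = 10 − 5 = 5 completes the 10 across.
R2C2 = 7 − 5 = 2 completes the 7 across.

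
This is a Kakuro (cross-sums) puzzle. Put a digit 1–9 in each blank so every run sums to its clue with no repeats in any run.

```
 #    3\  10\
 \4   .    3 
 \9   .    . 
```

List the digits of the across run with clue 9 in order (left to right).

2, 7

4 in 2 cells must be {1,3}; 3 in 2 cells must be {1,2}.
R1C1 = 4 − 3 = 1 completes the 4 across.
R2C1 = 3 − 1 = 2 completes the 3 down.
R2C2 = 9 − 2 = 7 completes the 9 across.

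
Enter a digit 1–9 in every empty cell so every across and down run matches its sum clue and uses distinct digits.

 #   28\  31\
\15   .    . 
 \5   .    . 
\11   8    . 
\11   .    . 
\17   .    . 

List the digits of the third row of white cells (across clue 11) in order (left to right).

8, 3

17 in 2 cells must be {8,9}.
R3C2 = 11 − 8 = 3 completes the 11 across.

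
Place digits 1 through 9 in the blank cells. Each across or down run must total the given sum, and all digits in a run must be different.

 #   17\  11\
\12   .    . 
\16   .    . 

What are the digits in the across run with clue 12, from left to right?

16 in 2 cells must be {7,9}; 17 in 2 cells must be {8,9}.
The 16 across and the 17 down share only 9, so R2C1 = 9.
R2C2 = 16 − 9 = 7 completes the 16 across.
R1C1 = 17 − 9 = 8 completes the 17 down.
R1C2 = 12 − 8 = 4 completes the 12 across.

8, 4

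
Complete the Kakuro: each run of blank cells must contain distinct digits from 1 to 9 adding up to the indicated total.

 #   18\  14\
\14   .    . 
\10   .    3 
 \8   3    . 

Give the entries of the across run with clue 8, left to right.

3 5

R2C1 = 10 − 3 = 7 completes the 10 across.
R3C2 = 8 − 3 = 5 completes the 8 across.
R1C1 = 18 − 10 = 8 completes the 18 down.
R1C2 = 14 − 8 = 6 completes the 14 across.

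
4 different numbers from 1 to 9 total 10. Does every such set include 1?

Yes

The only way to make 10 from 4 distinct digits is {1,2,3,4}, which contains 1.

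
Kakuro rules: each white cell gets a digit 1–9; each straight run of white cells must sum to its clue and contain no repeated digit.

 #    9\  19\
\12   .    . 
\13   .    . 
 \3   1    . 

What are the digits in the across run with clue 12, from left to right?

3 9

3 in 2 cells must be {1,2}.
R3C2 = 3 − 1 = 2 completes the 3 across.
Nothing is forced directly, so branch on R1C1, whose candidates are 3 or 5. If R1C1 = 5: then R1C2 would have to be in {7} for the 12 across but in {8,9} for the 19 down — contradiction. So R1C1 = 3.
R1C2 = 12 − 3 = 9 completes the 12 across.
R2C1 = 9 − 4 = 5 completes the 9 down.
R2C2 = 13 − 5 = 8 completes the 13 across.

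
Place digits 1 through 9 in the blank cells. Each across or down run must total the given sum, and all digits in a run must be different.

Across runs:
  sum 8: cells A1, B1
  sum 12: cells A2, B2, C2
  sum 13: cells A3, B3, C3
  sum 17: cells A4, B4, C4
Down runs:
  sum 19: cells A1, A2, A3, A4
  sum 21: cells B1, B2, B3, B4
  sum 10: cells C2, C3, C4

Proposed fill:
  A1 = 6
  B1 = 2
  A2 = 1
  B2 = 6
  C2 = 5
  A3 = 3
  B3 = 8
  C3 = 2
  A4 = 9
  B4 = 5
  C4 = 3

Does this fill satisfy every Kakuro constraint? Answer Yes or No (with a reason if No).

Across: 6+2=8; 1+6+5=12; 3+8+2=13; 9+5+3=17. Down: 6+1+3+9=19; 2+6+8+5=21; 5+2+3=10. No digit repeats within any run.

Yes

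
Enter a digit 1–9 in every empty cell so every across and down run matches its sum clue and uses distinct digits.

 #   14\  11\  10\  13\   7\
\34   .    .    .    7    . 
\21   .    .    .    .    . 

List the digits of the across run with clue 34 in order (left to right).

9 4 8 7 6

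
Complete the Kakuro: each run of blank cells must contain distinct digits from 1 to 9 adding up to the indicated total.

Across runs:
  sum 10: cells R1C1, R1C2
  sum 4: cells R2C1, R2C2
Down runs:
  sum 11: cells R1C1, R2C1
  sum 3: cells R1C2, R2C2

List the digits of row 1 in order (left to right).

8 2

4 in 2 cells must be {1,3}; 3 in 2 cells must be {1,2}.
The 4 across and the 11 down share only 3, so R2C1 = 3.
R2C2 = 4 − 3 = 1 completes the 4 across.
R1C1 = 11 − 3 = 8 completes the 11 down.
R1C2 = 10 − 8 = 2 completes the 10 across.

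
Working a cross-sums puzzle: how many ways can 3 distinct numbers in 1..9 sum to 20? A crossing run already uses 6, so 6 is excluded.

3 distinct digits from 1–9 sum between 6 and 24.
Dropping sets that contain 6.
Enumerating: {3,8,9}, {4,7,9}, {5,7,8}.

3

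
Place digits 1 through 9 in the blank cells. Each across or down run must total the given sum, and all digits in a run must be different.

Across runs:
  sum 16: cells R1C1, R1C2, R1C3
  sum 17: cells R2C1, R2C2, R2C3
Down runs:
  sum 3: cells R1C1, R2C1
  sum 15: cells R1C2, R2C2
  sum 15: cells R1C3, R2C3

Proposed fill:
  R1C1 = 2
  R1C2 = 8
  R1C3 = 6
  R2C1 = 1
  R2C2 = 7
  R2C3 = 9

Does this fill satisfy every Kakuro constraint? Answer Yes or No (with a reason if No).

Across: 2+8+6=16; 1+7+9=17. Down: 2+1=3; 8+7=15; 6+9=15. No digit repeats within any run.

Yes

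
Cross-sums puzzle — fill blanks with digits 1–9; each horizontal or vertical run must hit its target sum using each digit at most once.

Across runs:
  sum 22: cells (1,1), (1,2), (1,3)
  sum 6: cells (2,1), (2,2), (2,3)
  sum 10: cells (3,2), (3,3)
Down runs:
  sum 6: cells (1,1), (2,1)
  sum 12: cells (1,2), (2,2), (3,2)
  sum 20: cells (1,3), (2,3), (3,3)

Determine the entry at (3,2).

6 in 3 cells must be {1,2,3}.
Only 5 fits (1,1) under both its across sum 22 and down sum 6.
(2,1) = 6 − 5 = 1 completes the 6 down.
Given what's placed, (2,3) must be 3 to fit the 6 across and 20 down.
(2,2) = 6 − 4 = 2 completes the 6 across.
(1,2) = 9: the only remaining digit allowed by both the 22 across and the 12 down.
(1,3) = 22 − 14 = 8 completes the 22 across.
(3,2) = 12 − 11 = 1 completes the 12 down.

1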